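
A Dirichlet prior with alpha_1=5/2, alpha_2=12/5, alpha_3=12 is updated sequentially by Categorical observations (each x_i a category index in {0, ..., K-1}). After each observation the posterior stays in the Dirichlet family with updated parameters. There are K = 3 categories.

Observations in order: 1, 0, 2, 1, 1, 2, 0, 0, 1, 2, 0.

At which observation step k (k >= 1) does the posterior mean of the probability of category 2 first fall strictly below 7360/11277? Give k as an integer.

obs 1: x=1 → posterior Dirichlet(5/2, 17/5, 12)
obs 2: x=0 → posterior Dirichlet(7/2, 17/5, 12)
obs 3: x=2 → posterior Dirichlet(7/2, 17/5, 13)
obs 4: x=1 → posterior Dirichlet(7/2, 22/5, 13)
obs 5: x=1 → posterior Dirichlet(7/2, 27/5, 13)
obs 6: x=2 → posterior Dirichlet(7/2, 27/5, 14)
obs 7: x=0 → posterior Dirichlet(9/2, 27/5, 14)
obs 8: x=0 → posterior Dirichlet(11/2, 27/5, 14)
obs 9: x=1 → posterior Dirichlet(11/2, 32/5, 14)
obs 10: x=2 → posterior Dirichlet(11/2, 32/5, 15)
obs 11: x=0 → posterior Dirichlet(13/2, 32/5, 15)

k = 2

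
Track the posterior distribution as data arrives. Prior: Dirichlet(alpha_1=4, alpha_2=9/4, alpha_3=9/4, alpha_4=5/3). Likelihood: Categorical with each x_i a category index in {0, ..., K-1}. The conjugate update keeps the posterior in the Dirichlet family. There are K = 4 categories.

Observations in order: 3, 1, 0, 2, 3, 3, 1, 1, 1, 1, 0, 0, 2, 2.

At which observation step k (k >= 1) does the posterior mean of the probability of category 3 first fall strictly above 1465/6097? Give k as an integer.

obs 1: x=3 → posterior Dirichlet(4, 9/4, 9/4, 8/3)
obs 2: x=1 → posterior Dirichlet(4, 13/4, 9/4, 8/3)
obs 3: x=0 → posterior Dirichlet(5, 13/4, 9/4, 8/3)
obs 4: x=2 → posterior Dirichlet(5, 13/4, 13/4, 8/3)
obs 5: x=3 → posterior Dirichlet(5, 13/4, 13/4, 11/3)
obs 6: x=3 → posterior Dirichlet(5, 13/4, 13/4, 14/3)
obs 7: x=1 → posterior Dirichlet(5, 17/4, 13/4, 14/3)
obs 8: x=1 → posterior Dirichlet(5, 21/4, 13/4, 14/3)
obs 9: x=1 → posterior Dirichlet(5, 25/4, 13/4, 14/3)
obs 10: x=1 → posterior Dirichlet(5, 29/4, 13/4, 14/3)
obs 11: x=0 → posterior Dirichlet(6, 29/4, 13/4, 14/3)
obs 12: x=0 → posterior Dirichlet(7, 29/4, 13/4, 14/3)
obs 13: x=2 → posterior Dirichlet(7, 29/4, 17/4, 14/3)
obs 14: x=2 → posterior Dirichlet(7, 29/4, 21/4, 14/3)

k = 5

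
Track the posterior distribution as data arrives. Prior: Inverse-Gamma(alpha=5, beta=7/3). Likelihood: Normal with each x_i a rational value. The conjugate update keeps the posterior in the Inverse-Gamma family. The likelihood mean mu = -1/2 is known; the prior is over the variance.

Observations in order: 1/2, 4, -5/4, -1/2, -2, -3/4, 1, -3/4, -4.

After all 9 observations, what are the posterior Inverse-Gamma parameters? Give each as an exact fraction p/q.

alpha=19/2, beta=2081/96

obs 1: x=1/2 → posterior Inverse-Gamma(11/2, 17/6)
obs 2: x=4 → posterior Inverse-Gamma(6, 311/24)
obs 3: x=-5/4 → posterior Inverse-Gamma(13/2, 1271/96)
obs 4: x=-1/2 → posterior Inverse-Gamma(7, 1271/96)
obs 5: x=-2 → posterior Inverse-Gamma(15/2, 1379/96)
obs 6: x=-3/4 → posterior Inverse-Gamma(8, 691/48)
obs 7: x=1 → posterior Inverse-Gamma(17/2, 745/48)
obs 8: x=-3/4 → posterior Inverse-Gamma(9, 1493/96)
obs 9: x=-4 → posterior Inverse-Gamma(19/2, 2081/96)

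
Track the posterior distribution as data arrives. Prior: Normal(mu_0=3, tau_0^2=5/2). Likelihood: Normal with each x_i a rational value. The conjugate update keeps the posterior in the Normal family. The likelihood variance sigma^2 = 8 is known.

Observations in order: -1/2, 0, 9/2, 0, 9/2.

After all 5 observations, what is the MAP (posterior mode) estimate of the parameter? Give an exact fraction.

181/82

obs 1: x=-1/2 → posterior Normal(13/6, 40/21)
obs 2: x=0 → posterior Normal(7/4, 20/13)
obs 3: x=9/2 → posterior Normal(68/31, 40/31)
obs 4: x=0 → posterior Normal(17/9, 10/9)
obs 5: x=9/2 → posterior Normal(181/82, 40/41)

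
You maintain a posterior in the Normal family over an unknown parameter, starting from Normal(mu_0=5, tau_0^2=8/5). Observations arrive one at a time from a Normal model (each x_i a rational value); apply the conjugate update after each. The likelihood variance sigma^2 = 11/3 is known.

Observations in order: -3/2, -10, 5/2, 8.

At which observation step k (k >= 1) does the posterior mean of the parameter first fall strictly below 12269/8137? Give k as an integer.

obs 1: x=-3/2 → posterior Normal(239/79, 88/79)
obs 2: x=-10 → posterior Normal(-1/103, 88/103)
obs 3: x=5/2 → posterior Normal(59/127, 88/127)
obs 4: x=8 → posterior Normal(251/151, 88/151)

k = 2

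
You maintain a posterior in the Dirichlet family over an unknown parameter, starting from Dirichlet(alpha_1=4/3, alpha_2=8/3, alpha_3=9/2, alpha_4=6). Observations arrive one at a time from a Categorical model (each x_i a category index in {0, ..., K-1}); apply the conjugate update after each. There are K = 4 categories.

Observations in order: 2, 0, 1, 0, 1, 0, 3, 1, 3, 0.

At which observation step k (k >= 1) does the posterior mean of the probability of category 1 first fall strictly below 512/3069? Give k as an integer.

obs 1: x=2 → posterior Dirichlet(4/3, 8/3, 11/2, 6)
obs 2: x=0 → posterior Dirichlet(7/3, 8/3, 11/2, 6)
obs 3: x=1 → posterior Dirichlet(7/3, 11/3, 11/2, 6)
obs 4: x=0 → posterior Dirichlet(10/3, 11/3, 11/2, 6)
obs 5: x=1 → posterior Dirichlet(10/3, 14/3, 11/2, 6)
obs 6: x=0 → posterior Dirichlet(13/3, 14/3, 11/2, 6)
obs 7: x=3 → posterior Dirichlet(13/3, 14/3, 11/2, 7)
obs 8: x=1 → posterior Dirichlet(13/3, 17/3, 11/2, 7)
obs 9: x=3 → posterior Dirichlet(13/3, 17/3, 11/2, 8)
obs 10: x=0 → posterior Dirichlet(16/3, 17/3, 11/2, 8)

k = 2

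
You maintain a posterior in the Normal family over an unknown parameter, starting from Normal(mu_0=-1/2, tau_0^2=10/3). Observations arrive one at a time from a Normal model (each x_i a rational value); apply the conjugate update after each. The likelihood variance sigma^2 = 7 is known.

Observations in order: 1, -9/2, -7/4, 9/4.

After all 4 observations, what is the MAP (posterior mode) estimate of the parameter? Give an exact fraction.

-81/122

obs 1: x=1 → posterior Normal(-1/62, 70/31)
obs 2: x=-9/2 → posterior Normal(-91/82, 70/41)
obs 3: x=-7/4 → posterior Normal(-21/17, 70/51)
obs 4: x=9/4 → posterior Normal(-81/122, 70/61)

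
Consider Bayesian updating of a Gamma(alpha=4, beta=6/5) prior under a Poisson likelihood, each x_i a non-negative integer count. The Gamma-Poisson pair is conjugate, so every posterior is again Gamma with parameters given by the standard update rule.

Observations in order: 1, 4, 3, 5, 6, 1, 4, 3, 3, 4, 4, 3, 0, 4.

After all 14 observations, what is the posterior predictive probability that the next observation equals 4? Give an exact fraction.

24449748800322952774325635125135641977057923723487693580060323768463683309683730903208806055936000000/141158163862183763292171284564016760661754655311572624335224092241585052457078933432718798844642935441

obs 1: x=1 → posterior Gamma(5, 11/5)
obs 2: x=4 → posterior Gamma(9, 16/5)
obs 3: x=3 → posterior Gamma(12, 21/5)
obs 4: x=5 → posterior Gamma(17, 26/5)
obs 5: x=6 → posterior Gamma(23, 31/5)
obs 6: x=1 → posterior Gamma(24, 36/5)
obs 7: x=4 → posterior Gamma(28, 41/5)
obs 8: x=3 → posterior Gamma(31, 46/5)
obs 9: x=3 → posterior Gamma(34, 51/5)
obs 10: x=4 → posterior Gamma(38, 56/5)
obs 11: x=4 → posterior Gamma(42, 61/5)
obs 12: x=3 → posterior Gamma(45, 66/5)
obs 13: x=0 → posterior Gamma(45, 71/5)
obs 14: x=4 → posterior Gamma(49, 76/5)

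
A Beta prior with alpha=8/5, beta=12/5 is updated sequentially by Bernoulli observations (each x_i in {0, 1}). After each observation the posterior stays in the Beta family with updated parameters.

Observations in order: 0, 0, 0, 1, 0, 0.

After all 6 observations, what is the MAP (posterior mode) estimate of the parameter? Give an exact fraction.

1/5

obs 1: x=0 → posterior Beta(8/5, 17/5)
obs 2: x=0 → posterior Beta(8/5, 22/5)
obs 3: x=0 → posterior Beta(8/5, 27/5)
obs 4: x=1 → posterior Beta(13/5, 27/5)
obs 5: x=0 → posterior Beta(13/5, 32/5)
obs 6: x=0 → posterior Beta(13/5, 37/5)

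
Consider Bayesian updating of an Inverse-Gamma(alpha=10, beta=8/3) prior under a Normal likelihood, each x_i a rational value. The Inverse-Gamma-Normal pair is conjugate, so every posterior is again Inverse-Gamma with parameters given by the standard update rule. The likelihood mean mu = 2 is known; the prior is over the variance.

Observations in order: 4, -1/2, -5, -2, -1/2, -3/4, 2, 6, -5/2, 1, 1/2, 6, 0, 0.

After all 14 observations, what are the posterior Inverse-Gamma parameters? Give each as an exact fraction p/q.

obs 1: x=4 → posterior Inverse-Gamma(21/2, 14/3)
obs 2: x=-1/2 → posterior Inverse-Gamma(11, 187/24)
obs 3: x=-5 → posterior Inverse-Gamma(23/2, 775/24)
obs 4: x=-2 → posterior Inverse-Gamma(12, 967/24)
obs 5: x=-1/2 → posterior Inverse-Gamma(25/2, 521/12)
obs 6: x=-3/4 → posterior Inverse-Gamma(13, 4531/96)
obs 7: x=2 → posterior Inverse-Gamma(27/2, 4531/96)
obs 8: x=6 → posterior Inverse-Gamma(14, 5299/96)
obs 9: x=-5/2 → posterior Inverse-Gamma(29/2, 6271/96)
obs 10: x=1 → posterior Inverse-Gamma(15, 6319/96)
obs 11: x=1/2 → posterior Inverse-Gamma(31/2, 6427/96)
obs 12: x=6 → posterior Inverse-Gamma(16, 7195/96)
obs 13: x=0 → posterior Inverse-Gamma(33/2, 7387/96)
obs 14: x=0 → posterior Inverse-Gamma(17, 7579/96)

alpha=17, beta=7579/96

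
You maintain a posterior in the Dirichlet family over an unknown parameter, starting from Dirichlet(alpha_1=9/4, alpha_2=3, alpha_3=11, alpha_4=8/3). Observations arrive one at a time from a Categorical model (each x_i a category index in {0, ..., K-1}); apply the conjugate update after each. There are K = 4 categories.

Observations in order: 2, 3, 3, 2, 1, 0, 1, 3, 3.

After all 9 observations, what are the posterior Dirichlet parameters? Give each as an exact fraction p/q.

alpha_1=13/4, alpha_2=5, alpha_3=13, alpha_4=20/3

obs 1: x=2 → posterior Dirichlet(9/4, 3, 12, 8/3)
obs 2: x=3 → posterior Dirichlet(9/4, 3, 12, 11/3)
obs 3: x=3 → posterior Dirichlet(9/4, 3, 12, 14/3)
obs 4: x=2 → posterior Dirichlet(9/4, 3, 13, 14/3)
obs 5: x=1 → posterior Dirichlet(9/4, 4, 13, 14/3)
obs 6: x=0 → posterior Dirichlet(13/4, 4, 13, 14/3)
obs 7: x=1 → posterior Dirichlet(13/4, 5, 13, 14/3)
obs 8: x=3 → posterior Dirichlet(13/4, 5, 13, 17/3)
obs 9: x=3 → posterior Dirichlet(13/4, 5, 13, 20/3)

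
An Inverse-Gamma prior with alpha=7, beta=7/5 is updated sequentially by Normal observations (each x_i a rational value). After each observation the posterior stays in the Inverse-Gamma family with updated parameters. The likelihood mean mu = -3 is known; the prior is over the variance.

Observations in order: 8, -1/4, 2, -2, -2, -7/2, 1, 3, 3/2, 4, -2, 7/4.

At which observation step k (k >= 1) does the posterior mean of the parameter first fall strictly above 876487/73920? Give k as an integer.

k = 10

obs 1: x=8 → posterior Inverse-Gamma(15/2, 619/10)
obs 2: x=-1/4 → posterior Inverse-Gamma(8, 10509/160)
obs 3: x=2 → posterior Inverse-Gamma(17/2, 12509/160)
obs 4: x=-2 → posterior Inverse-Gamma(9, 12589/160)
obs 5: x=-2 → posterior Inverse-Gamma(19/2, 12669/160)
obs 6: x=-7/2 → posterior Inverse-Gamma(10, 12689/160)
obs 7: x=1 → posterior Inverse-Gamma(21/2, 13969/160)
obs 8: x=3 → posterior Inverse-Gamma(11, 16849/160)
obs 9: x=3/2 → posterior Inverse-Gamma(23/2, 18469/160)
obs 10: x=4 → posterior Inverse-Gamma(12, 22389/160)
obs 11: x=-2 → posterior Inverse-Gamma(25/2, 22469/160)
obs 12: x=7/4 → posterior Inverse-Gamma(13, 12137/80)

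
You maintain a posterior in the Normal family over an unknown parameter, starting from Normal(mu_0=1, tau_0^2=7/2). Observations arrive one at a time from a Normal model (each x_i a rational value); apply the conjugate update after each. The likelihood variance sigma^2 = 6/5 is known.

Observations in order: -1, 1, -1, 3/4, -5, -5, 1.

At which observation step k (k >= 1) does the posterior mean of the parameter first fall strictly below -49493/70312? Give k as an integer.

obs 1: x=-1 → posterior Normal(-23/47, 42/47)
obs 2: x=1 → posterior Normal(6/41, 21/41)
obs 3: x=-1 → posterior Normal(-23/117, 14/39)
obs 4: x=3/4 → posterior Normal(13/608, 21/76)
obs 5: x=-5 → posterior Normal(-687/748, 42/187)
obs 6: x=-5 → posterior Normal(-1387/888, 7/37)
obs 7: x=1 → posterior Normal(-1247/1028, 42/257)

k = 5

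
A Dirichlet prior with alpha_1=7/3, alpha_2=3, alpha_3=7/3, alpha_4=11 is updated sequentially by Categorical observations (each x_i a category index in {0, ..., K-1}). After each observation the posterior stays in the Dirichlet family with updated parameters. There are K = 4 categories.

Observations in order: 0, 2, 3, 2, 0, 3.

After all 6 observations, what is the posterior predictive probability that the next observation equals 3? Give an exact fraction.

obs 1: x=0 → posterior Dirichlet(10/3, 3, 7/3, 11)
obs 2: x=2 → posterior Dirichlet(10/3, 3, 10/3, 11)
obs 3: x=3 → posterior Dirichlet(10/3, 3, 10/3, 12)
obs 4: x=2 → posterior Dirichlet(10/3, 3, 13/3, 12)
obs 5: x=0 → posterior Dirichlet(13/3, 3, 13/3, 12)
obs 6: x=3 → posterior Dirichlet(13/3, 3, 13/3, 13)

39/74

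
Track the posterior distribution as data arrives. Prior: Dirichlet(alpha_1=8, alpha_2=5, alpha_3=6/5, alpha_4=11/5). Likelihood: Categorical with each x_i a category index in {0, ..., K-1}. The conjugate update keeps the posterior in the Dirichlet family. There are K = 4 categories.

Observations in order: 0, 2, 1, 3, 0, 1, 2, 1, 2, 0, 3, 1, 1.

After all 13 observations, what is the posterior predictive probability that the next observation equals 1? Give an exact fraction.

50/147

obs 1: x=0 → posterior Dirichlet(9, 5, 6/5, 11/5)
obs 2: x=2 → posterior Dirichlet(9, 5, 11/5, 11/5)
obs 3: x=1 → posterior Dirichlet(9, 6, 11/5, 11/5)
obs 4: x=3 → posterior Dirichlet(9, 6, 11/5, 16/5)
obs 5: x=0 → posterior Dirichlet(10, 6, 11/5, 16/5)
obs 6: x=1 → posterior Dirichlet(10, 7, 11/5, 16/5)
obs 7: x=2 → posterior Dirichlet(10, 7, 16/5, 16/5)
obs 8: x=1 → posterior Dirichlet(10, 8, 16/5, 16/5)
obs 9: x=2 → posterior Dirichlet(10, 8, 21/5, 16/5)
obs 10: x=0 → posterior Dirichlet(11, 8, 21/5, 16/5)
obs 11: x=3 → posterior Dirichlet(11, 8, 21/5, 21/5)
obs 12: x=1 → posterior Dirichlet(11, 9, 21/5, 21/5)
obs 13: x=1 → posterior Dirichlet(11, 10, 21/5, 21/5)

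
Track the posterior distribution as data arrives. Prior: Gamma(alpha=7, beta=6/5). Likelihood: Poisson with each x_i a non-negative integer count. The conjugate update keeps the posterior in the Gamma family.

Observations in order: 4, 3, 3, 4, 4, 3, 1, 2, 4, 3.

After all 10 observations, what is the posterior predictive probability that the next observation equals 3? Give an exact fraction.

obs 1: x=4 → posterior Gamma(11, 11/5)
obs 2: x=3 → posterior Gamma(14, 16/5)
obs 3: x=3 → posterior Gamma(17, 21/5)
obs 4: x=4 → posterior Gamma(21, 26/5)
obs 5: x=4 → posterior Gamma(25, 31/5)
obs 6: x=3 → posterior Gamma(28, 36/5)
obs 7: x=1 → posterior Gamma(29, 41/5)
obs 8: x=2 → posterior Gamma(31, 46/5)
obs 9: x=4 → posterior Gamma(35, 51/5)
obs 10: x=3 → posterior Gamma(38, 56/5)

3332820959658587366764607440691857905385046246093481593002432145653760000/15795131119268516294472945025923847269465695393986761125816723595577514461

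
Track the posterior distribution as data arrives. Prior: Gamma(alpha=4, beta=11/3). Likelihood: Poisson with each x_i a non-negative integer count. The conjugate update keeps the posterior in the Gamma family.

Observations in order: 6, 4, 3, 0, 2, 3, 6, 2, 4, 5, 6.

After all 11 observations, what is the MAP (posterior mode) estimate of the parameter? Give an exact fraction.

obs 1: x=6 → posterior Gamma(10, 14/3)
obs 2: x=4 → posterior Gamma(14, 17/3)
obs 3: x=3 → posterior Gamma(17, 20/3)
obs 4: x=0 → posterior Gamma(17, 23/3)
obs 5: x=2 → posterior Gamma(19, 26/3)
obs 6: x=3 → posterior Gamma(22, 29/3)
obs 7: x=6 → posterior Gamma(28, 32/3)
obs 8: x=2 → posterior Gamma(30, 35/3)
obs 9: x=4 → posterior Gamma(34, 38/3)
obs 10: x=5 → posterior Gamma(39, 41/3)
obs 11: x=6 → posterior Gamma(45, 44/3)

3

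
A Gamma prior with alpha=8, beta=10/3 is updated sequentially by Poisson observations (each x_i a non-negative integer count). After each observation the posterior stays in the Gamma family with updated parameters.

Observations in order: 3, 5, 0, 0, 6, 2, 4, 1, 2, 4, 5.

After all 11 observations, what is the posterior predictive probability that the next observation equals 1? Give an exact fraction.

3272121957883633048644229053192555150799564039457926714580684820015/18620061537658517222204801536539507651479658803506784928230656704512

obs 1: x=3 → posterior Gamma(11, 13/3)
obs 2: x=5 → posterior Gamma(16, 16/3)
obs 3: x=0 → posterior Gamma(16, 19/3)
obs 4: x=0 → posterior Gamma(16, 22/3)
obs 5: x=6 → posterior Gamma(22, 25/3)
obs 6: x=2 → posterior Gamma(24, 28/3)
obs 7: x=4 → posterior Gamma(28, 31/3)
obs 8: x=1 → posterior Gamma(29, 34/3)
obs 9: x=2 → posterior Gamma(31, 37/3)
obs 10: x=4 → posterior Gamma(35, 40/3)
obs 11: x=5 → posterior Gamma(40, 43/3)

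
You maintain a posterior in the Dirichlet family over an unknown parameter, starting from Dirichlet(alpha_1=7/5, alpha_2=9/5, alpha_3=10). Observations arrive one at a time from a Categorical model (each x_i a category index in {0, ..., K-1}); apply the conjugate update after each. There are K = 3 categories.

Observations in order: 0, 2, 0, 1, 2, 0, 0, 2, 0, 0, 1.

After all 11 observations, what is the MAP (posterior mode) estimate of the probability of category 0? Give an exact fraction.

16/53

obs 1: x=0 → posterior Dirichlet(12/5, 9/5, 10)
obs 2: x=2 → posterior Dirichlet(12/5, 9/5, 11)
obs 3: x=0 → posterior Dirichlet(17/5, 9/5, 11)
obs 4: x=1 → posterior Dirichlet(17/5, 14/5, 11)
obs 5: x=2 → posterior Dirichlet(17/5, 14/5, 12)
obs 6: x=0 → posterior Dirichlet(22/5, 14/5, 12)
obs 7: x=0 → posterior Dirichlet(27/5, 14/5, 12)
obs 8: x=2 → posterior Dirichlet(27/5, 14/5, 13)
obs 9: x=0 → posterior Dirichlet(32/5, 14/5, 13)
obs 10: x=0 → posterior Dirichlet(37/5, 14/5, 13)
obs 11: x=1 → posterior Dirichlet(37/5, 19/5, 13)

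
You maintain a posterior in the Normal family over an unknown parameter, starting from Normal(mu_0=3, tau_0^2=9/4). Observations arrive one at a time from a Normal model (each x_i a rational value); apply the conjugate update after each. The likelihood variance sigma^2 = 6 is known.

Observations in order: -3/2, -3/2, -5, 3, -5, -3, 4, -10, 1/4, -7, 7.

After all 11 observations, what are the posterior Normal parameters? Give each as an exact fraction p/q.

obs 1: x=-3/2 → posterior Normal(39/22, 18/11)
obs 2: x=-3/2 → posterior Normal(15/14, 9/7)
obs 3: x=-5 → posterior Normal(0, 18/17)
obs 4: x=3 → posterior Normal(9/20, 9/10)
obs 5: x=-5 → posterior Normal(-6/23, 18/23)
obs 6: x=-3 → posterior Normal(-15/26, 9/13)
obs 7: x=4 → posterior Normal(-3/29, 18/29)
obs 8: x=-10 → posterior Normal(-33/32, 9/16)
obs 9: x=1/4 → posterior Normal(-129/140, 18/35)
obs 10: x=-7 → posterior Normal(-213/152, 9/19)
obs 11: x=7 → posterior Normal(-129/164, 18/41)

mu_0=-129/164, tau_0^2=18/41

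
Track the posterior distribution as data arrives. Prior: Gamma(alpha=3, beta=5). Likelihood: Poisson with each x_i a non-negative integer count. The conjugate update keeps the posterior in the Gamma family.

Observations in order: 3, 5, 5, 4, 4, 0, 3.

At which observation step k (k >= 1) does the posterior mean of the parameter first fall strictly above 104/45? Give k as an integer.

k = 5

obs 1: x=3 → posterior Gamma(6, 6)
obs 2: x=5 → posterior Gamma(11, 7)
obs 3: x=5 → posterior Gamma(16, 8)
obs 4: x=4 → posterior Gamma(20, 9)
obs 5: x=4 → posterior Gamma(24, 10)
obs 6: x=0 → posterior Gamma(24, 11)
obs 7: x=3 → posterior Gamma(27, 12)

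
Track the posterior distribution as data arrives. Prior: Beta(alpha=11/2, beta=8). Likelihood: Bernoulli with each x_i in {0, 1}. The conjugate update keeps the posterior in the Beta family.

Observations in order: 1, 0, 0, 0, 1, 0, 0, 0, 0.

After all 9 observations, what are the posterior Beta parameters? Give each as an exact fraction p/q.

alpha=15/2, beta=15

obs 1: x=1 → posterior Beta(13/2, 8)
obs 2: x=0 → posterior Beta(13/2, 9)
obs 3: x=0 → posterior Beta(13/2, 10)
obs 4: x=0 → posterior Beta(13/2, 11)
obs 5: x=1 → posterior Beta(15/2, 11)
obs 6: x=0 → posterior Beta(15/2, 12)
obs 7: x=0 → posterior Beta(15/2, 13)
obs 8: x=0 → posterior Beta(15/2, 14)
obs 9: x=0 → posterior Beta(15/2, 15)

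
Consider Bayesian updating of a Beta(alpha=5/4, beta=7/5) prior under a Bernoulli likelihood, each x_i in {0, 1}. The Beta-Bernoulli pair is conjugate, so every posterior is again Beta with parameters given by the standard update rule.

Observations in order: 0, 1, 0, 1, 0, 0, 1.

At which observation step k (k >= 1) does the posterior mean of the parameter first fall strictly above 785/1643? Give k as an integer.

obs 1: x=0 → posterior Beta(5/4, 12/5)
obs 2: x=1 → posterior Beta(9/4, 12/5)
obs 3: x=0 → posterior Beta(9/4, 17/5)
obs 4: x=1 → posterior Beta(13/4, 17/5)
obs 5: x=0 → posterior Beta(13/4, 22/5)
obs 6: x=0 → posterior Beta(13/4, 27/5)
obs 7: x=1 → posterior Beta(17/4, 27/5)

k = 2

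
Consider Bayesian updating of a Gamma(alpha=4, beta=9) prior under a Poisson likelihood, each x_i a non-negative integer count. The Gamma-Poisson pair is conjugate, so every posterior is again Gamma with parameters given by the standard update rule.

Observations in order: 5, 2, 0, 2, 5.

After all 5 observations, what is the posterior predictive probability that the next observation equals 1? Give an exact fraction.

853757708421273485312/2463153133392333984375

obs 1: x=5 → posterior Gamma(9, 10)
obs 2: x=2 → posterior Gamma(11, 11)
obs 3: x=0 → posterior Gamma(11, 12)
obs 4: x=2 → posterior Gamma(13, 13)
obs 5: x=5 → posterior Gamma(18, 14)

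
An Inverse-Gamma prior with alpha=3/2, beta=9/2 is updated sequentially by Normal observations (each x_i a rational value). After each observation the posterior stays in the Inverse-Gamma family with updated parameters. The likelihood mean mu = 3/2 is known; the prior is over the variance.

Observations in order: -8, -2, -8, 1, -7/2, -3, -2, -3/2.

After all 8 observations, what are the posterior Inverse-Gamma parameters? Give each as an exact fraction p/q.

obs 1: x=-8 → posterior Inverse-Gamma(2, 397/8)
obs 2: x=-2 → posterior Inverse-Gamma(5/2, 223/4)
obs 3: x=-8 → posterior Inverse-Gamma(3, 807/8)
obs 4: x=1 → posterior Inverse-Gamma(7/2, 101)
obs 5: x=-7/2 → posterior Inverse-Gamma(4, 227/2)
obs 6: x=-3 → posterior Inverse-Gamma(9/2, 989/8)
obs 7: x=-2 → posterior Inverse-Gamma(5, 519/4)
obs 8: x=-3/2 → posterior Inverse-Gamma(11/2, 537/4)

alpha=11/2, beta=537/4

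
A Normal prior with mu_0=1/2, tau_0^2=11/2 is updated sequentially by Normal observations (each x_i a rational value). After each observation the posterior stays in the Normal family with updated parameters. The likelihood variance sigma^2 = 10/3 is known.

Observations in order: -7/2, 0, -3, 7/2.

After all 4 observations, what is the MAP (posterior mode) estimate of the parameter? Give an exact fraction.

-89/152

obs 1: x=-7/2 → posterior Normal(-211/106, 110/53)
obs 2: x=0 → posterior Normal(-211/172, 55/43)
obs 3: x=-3 → posterior Normal(-409/238, 110/119)
obs 4: x=7/2 → posterior Normal(-89/152, 55/76)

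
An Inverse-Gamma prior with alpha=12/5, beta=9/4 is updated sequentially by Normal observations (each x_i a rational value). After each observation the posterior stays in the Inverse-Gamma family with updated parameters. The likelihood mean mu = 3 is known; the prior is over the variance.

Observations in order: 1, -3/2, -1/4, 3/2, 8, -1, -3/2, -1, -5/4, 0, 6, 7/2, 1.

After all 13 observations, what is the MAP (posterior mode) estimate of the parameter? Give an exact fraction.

6365/792

obs 1: x=1 → posterior Inverse-Gamma(29/10, 17/4)
obs 2: x=-3/2 → posterior Inverse-Gamma(17/5, 115/8)
obs 3: x=-1/4 → posterior Inverse-Gamma(39/10, 629/32)
obs 4: x=3/2 → posterior Inverse-Gamma(22/5, 665/32)
obs 5: x=8 → posterior Inverse-Gamma(49/10, 1065/32)
obs 6: x=-1 → posterior Inverse-Gamma(27/5, 1321/32)
obs 7: x=-3/2 → posterior Inverse-Gamma(59/10, 1645/32)
obs 8: x=-1 → posterior Inverse-Gamma(32/5, 1901/32)
obs 9: x=-5/4 → posterior Inverse-Gamma(69/10, 1095/16)
obs 10: x=0 → posterior Inverse-Gamma(37/5, 1167/16)
obs 11: x=6 → posterior Inverse-Gamma(79/10, 1239/16)
obs 12: x=7/2 → posterior Inverse-Gamma(42/5, 1241/16)
obs 13: x=1 → posterior Inverse-Gamma(89/10, 1273/16)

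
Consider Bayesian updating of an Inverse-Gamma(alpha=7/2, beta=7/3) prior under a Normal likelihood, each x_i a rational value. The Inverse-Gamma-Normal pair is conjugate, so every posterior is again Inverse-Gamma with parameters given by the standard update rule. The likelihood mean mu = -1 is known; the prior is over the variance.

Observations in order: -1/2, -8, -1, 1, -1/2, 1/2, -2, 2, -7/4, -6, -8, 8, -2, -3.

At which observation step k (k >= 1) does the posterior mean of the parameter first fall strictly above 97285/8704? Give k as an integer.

obs 1: x=-1/2 → posterior Inverse-Gamma(4, 59/24)
obs 2: x=-8 → posterior Inverse-Gamma(9/2, 647/24)
obs 3: x=-1 → posterior Inverse-Gamma(5, 647/24)
obs 4: x=1 → posterior Inverse-Gamma(11/2, 695/24)
obs 5: x=-1/2 → posterior Inverse-Gamma(6, 349/12)
obs 6: x=1/2 → posterior Inverse-Gamma(13/2, 725/24)
obs 7: x=-2 → posterior Inverse-Gamma(7, 737/24)
obs 8: x=2 → posterior Inverse-Gamma(15/2, 845/24)
obs 9: x=-7/4 → posterior Inverse-Gamma(8, 3407/96)
obs 10: x=-6 → posterior Inverse-Gamma(17/2, 4607/96)
obs 11: x=-8 → posterior Inverse-Gamma(9, 6959/96)
obs 12: x=8 → posterior Inverse-Gamma(19/2, 10847/96)
obs 13: x=-2 → posterior Inverse-Gamma(10, 10895/96)
obs 14: x=-3 → posterior Inverse-Gamma(21/2, 11087/96)

k = 12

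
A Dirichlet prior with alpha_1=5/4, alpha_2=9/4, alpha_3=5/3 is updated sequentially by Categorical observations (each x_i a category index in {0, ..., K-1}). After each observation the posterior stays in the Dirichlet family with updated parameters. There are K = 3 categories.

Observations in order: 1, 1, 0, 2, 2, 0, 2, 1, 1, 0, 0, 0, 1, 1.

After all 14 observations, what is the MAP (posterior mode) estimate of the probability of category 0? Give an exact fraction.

63/194

obs 1: x=1 → posterior Dirichlet(5/4, 13/4, 5/3)
obs 2: x=1 → posterior Dirichlet(5/4, 17/4, 5/3)
obs 3: x=0 → posterior Dirichlet(9/4, 17/4, 5/3)
obs 4: x=2 → posterior Dirichlet(9/4, 17/4, 8/3)
obs 5: x=2 → posterior Dirichlet(9/4, 17/4, 11/3)
obs 6: x=0 → posterior Dirichlet(13/4, 17/4, 11/3)
obs 7: x=2 → posterior Dirichlet(13/4, 17/4, 14/3)
obs 8: x=1 → posterior Dirichlet(13/4, 21/4, 14/3)
obs 9: x=1 → posterior Dirichlet(13/4, 25/4, 14/3)
obs 10: x=0 → posterior Dirichlet(17/4, 25/4, 14/3)
obs 11: x=0 → posterior Dirichlet(21/4, 25/4, 14/3)
obs 12: x=0 → posterior Dirichlet(25/4, 25/4, 14/3)
obs 13: x=1 → posterior Dirichlet(25/4, 29/4, 14/3)
obs 14: x=1 → posterior Dirichlet(25/4, 33/4, 14/3)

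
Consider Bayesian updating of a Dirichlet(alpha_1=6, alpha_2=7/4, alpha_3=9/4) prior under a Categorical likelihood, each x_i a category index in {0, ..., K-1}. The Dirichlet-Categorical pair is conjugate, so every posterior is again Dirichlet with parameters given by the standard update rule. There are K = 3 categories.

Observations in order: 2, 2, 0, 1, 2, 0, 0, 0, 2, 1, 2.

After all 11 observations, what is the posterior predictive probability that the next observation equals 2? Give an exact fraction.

obs 1: x=2 → posterior Dirichlet(6, 7/4, 13/4)
obs 2: x=2 → posterior Dirichlet(6, 7/4, 17/4)
obs 3: x=0 → posterior Dirichlet(7, 7/4, 17/4)
obs 4: x=1 → posterior Dirichlet(7, 11/4, 17/4)
obs 5: x=2 → posterior Dirichlet(7, 11/4, 21/4)
obs 6: x=0 → posterior Dirichlet(8, 11/4, 21/4)
obs 7: x=0 → posterior Dirichlet(9, 11/4, 21/4)
obs 8: x=0 → posterior Dirichlet(10, 11/4, 21/4)
obs 9: x=2 → posterior Dirichlet(10, 11/4, 25/4)
obs 10: x=1 → posterior Dirichlet(10, 15/4, 25/4)
obs 11: x=2 → posterior Dirichlet(10, 15/4, 29/4)

29/84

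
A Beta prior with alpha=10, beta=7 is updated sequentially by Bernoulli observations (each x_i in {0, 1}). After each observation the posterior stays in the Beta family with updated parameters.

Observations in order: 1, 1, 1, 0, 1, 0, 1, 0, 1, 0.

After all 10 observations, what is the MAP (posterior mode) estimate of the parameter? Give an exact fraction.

3/5

obs 1: x=1 → posterior Beta(11, 7)
obs 2: x=1 → posterior Beta(12, 7)
obs 3: x=1 → posterior Beta(13, 7)
obs 4: x=0 → posterior Beta(13, 8)
obs 5: x=1 → posterior Beta(14, 8)
obs 6: x=0 → posterior Beta(14, 9)
obs 7: x=1 → posterior Beta(15, 9)
obs 8: x=0 → posterior Beta(15, 10)
obs 9: x=1 → posterior Beta(16, 10)
obs 10: x=0 → posterior Beta(16, 11)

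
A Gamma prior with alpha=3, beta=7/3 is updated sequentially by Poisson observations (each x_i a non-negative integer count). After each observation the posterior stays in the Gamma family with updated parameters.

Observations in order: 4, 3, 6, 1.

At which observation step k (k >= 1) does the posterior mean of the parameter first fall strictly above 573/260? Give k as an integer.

obs 1: x=4 → posterior Gamma(7, 10/3)
obs 2: x=3 → posterior Gamma(10, 13/3)
obs 3: x=6 → posterior Gamma(16, 16/3)
obs 4: x=1 → posterior Gamma(17, 19/3)

k = 2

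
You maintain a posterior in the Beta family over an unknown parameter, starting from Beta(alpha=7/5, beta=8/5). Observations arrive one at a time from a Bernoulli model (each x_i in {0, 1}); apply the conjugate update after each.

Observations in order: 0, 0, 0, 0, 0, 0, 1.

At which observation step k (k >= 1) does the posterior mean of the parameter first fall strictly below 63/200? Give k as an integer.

obs 1: x=0 → posterior Beta(7/5, 13/5)
obs 2: x=0 → posterior Beta(7/5, 18/5)
obs 3: x=0 → posterior Beta(7/5, 23/5)
obs 4: x=0 → posterior Beta(7/5, 28/5)
obs 5: x=0 → posterior Beta(7/5, 33/5)
obs 6: x=0 → posterior Beta(7/5, 38/5)
obs 7: x=1 → posterior Beta(12/5, 38/5)

k = 2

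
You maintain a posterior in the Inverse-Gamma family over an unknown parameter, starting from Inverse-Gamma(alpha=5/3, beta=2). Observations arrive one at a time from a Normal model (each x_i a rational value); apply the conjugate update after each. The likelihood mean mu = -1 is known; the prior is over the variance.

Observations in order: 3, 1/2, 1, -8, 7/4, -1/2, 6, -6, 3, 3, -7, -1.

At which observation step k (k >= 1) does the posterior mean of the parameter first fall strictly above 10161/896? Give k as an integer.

k = 4

obs 1: x=3 → posterior Inverse-Gamma(13/6, 10)
obs 2: x=1/2 → posterior Inverse-Gamma(8/3, 89/8)
obs 3: x=1 → posterior Inverse-Gamma(19/6, 105/8)
obs 4: x=-8 → posterior Inverse-Gamma(11/3, 301/8)
obs 5: x=7/4 → posterior Inverse-Gamma(25/6, 1325/32)
obs 6: x=-1/2 → posterior Inverse-Gamma(14/3, 1329/32)
obs 7: x=6 → posterior Inverse-Gamma(31/6, 2113/32)
obs 8: x=-6 → posterior Inverse-Gamma(17/3, 2513/32)
obs 9: x=3 → posterior Inverse-Gamma(37/6, 2769/32)
obs 10: x=3 → posterior Inverse-Gamma(20/3, 3025/32)
obs 11: x=-7 → posterior Inverse-Gamma(43/6, 3601/32)
obs 12: x=-1 → posterior Inverse-Gamma(23/3, 3601/32)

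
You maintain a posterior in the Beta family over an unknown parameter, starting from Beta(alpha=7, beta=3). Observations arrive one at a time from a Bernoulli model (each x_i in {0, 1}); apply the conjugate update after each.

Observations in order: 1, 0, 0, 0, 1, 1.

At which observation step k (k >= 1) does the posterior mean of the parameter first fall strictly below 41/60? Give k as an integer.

k = 2

obs 1: x=1 → posterior Beta(8, 3)
obs 2: x=0 → posterior Beta(8, 4)
obs 3: x=0 → posterior Beta(8, 5)
obs 4: x=0 → posterior Beta(8, 6)
obs 5: x=1 → posterior Beta(9, 6)
obs 6: x=1 → posterior Beta(10, 6)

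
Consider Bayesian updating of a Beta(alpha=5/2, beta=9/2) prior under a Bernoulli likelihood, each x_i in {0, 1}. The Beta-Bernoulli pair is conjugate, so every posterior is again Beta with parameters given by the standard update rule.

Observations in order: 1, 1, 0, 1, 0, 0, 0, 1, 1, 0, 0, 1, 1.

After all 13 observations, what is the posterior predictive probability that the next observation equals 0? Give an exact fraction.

obs 1: x=1 → posterior Beta(7/2, 9/2)
obs 2: x=1 → posterior Beta(9/2, 9/2)
obs 3: x=0 → posterior Beta(9/2, 11/2)
obs 4: x=1 → posterior Beta(11/2, 11/2)
obs 5: x=0 → posterior Beta(11/2, 13/2)
obs 6: x=0 → posterior Beta(11/2, 15/2)
obs 7: x=0 → posterior Beta(11/2, 17/2)
obs 8: x=1 → posterior Beta(13/2, 17/2)
obs 9: x=1 → posterior Beta(15/2, 17/2)
obs 10: x=0 → posterior Beta(15/2, 19/2)
obs 11: x=0 → posterior Beta(15/2, 21/2)
obs 12: x=1 → posterior Beta(17/2, 21/2)
obs 13: x=1 → posterior Beta(19/2, 21/2)

21/40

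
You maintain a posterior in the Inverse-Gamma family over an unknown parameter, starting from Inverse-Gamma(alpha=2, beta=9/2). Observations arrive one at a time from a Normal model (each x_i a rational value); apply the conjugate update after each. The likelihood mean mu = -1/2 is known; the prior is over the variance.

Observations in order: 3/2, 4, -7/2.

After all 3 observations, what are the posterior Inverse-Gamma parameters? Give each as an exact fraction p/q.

alpha=7/2, beta=169/8

obs 1: x=3/2 → posterior Inverse-Gamma(5/2, 13/2)
obs 2: x=4 → posterior Inverse-Gamma(3, 133/8)
obs 3: x=-7/2 → posterior Inverse-Gamma(7/2, 169/8)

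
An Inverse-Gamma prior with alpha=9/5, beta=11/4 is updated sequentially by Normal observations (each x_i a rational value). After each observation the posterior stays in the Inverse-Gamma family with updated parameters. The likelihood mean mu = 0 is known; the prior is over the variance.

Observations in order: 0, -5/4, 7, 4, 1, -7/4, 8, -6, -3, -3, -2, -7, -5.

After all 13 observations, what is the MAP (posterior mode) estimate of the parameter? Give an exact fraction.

10885/744

obs 1: x=0 → posterior Inverse-Gamma(23/10, 11/4)
obs 2: x=-5/4 → posterior Inverse-Gamma(14/5, 113/32)
obs 3: x=7 → posterior Inverse-Gamma(33/10, 897/32)
obs 4: x=4 → posterior Inverse-Gamma(19/5, 1153/32)
obs 5: x=1 → posterior Inverse-Gamma(43/10, 1169/32)
obs 6: x=-7/4 → posterior Inverse-Gamma(24/5, 609/16)
obs 7: x=8 → posterior Inverse-Gamma(53/10, 1121/16)
obs 8: x=-6 → posterior Inverse-Gamma(29/5, 1409/16)
obs 9: x=-3 → posterior Inverse-Gamma(63/10, 1481/16)
obs 10: x=-3 → posterior Inverse-Gamma(34/5, 1553/16)
obs 11: x=-2 → posterior Inverse-Gamma(73/10, 1585/16)
obs 12: x=-7 → posterior Inverse-Gamma(39/5, 1977/16)
obs 13: x=-5 → posterior Inverse-Gamma(83/10, 2177/16)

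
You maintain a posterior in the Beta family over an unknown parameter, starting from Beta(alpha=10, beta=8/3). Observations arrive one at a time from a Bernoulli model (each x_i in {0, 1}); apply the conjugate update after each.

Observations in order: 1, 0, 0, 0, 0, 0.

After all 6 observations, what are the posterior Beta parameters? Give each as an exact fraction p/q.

alpha=11, beta=23/3

obs 1: x=1 → posterior Beta(11, 8/3)
obs 2: x=0 → posterior Beta(11, 11/3)
obs 3: x=0 → posterior Beta(11, 14/3)
obs 4: x=0 → posterior Beta(11, 17/3)
obs 5: x=0 → posterior Beta(11, 20/3)
obs 6: x=0 → posterior Beta(11, 23/3)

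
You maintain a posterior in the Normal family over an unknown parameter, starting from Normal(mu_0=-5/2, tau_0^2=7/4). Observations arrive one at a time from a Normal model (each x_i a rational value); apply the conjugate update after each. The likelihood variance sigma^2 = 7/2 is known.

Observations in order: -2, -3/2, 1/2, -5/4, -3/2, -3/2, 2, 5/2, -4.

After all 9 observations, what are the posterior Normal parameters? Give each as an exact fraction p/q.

mu_0=-47/44, tau_0^2=7/22

obs 1: x=-2 → posterior Normal(-7/3, 7/6)
obs 2: x=-3/2 → posterior Normal(-17/8, 7/8)
obs 3: x=1/2 → posterior Normal(-8/5, 7/10)
obs 4: x=-5/4 → posterior Normal(-37/24, 7/12)
obs 5: x=-3/2 → posterior Normal(-43/28, 1/2)
obs 6: x=-3/2 → posterior Normal(-49/32, 7/16)
obs 7: x=2 → posterior Normal(-41/36, 7/18)
obs 8: x=5/2 → posterior Normal(-31/40, 7/20)
obs 9: x=-4 → posterior Normal(-47/44, 7/22)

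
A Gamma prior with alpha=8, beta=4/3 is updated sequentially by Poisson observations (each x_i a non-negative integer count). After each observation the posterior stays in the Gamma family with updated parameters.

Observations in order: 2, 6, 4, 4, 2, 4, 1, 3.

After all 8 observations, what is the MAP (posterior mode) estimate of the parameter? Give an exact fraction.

obs 1: x=2 → posterior Gamma(10, 7/3)
obs 2: x=6 → posterior Gamma(16, 10/3)
obs 3: x=4 → posterior Gamma(20, 13/3)
obs 4: x=4 → posterior Gamma(24, 16/3)
obs 5: x=2 → posterior Gamma(26, 19/3)
obs 6: x=4 → posterior Gamma(30, 22/3)
obs 7: x=1 → posterior Gamma(31, 25/3)
obs 8: x=3 → posterior Gamma(34, 28/3)

99/28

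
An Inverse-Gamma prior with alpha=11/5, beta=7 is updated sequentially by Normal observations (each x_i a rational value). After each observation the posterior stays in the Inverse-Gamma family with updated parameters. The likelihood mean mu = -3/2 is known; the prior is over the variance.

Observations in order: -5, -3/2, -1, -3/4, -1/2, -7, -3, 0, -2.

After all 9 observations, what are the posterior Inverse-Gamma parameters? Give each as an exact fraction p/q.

alpha=67/10, beta=1009/32

obs 1: x=-5 → posterior Inverse-Gamma(27/10, 105/8)
obs 2: x=-3/2 → posterior Inverse-Gamma(16/5, 105/8)
obs 3: x=-1 → posterior Inverse-Gamma(37/10, 53/4)
obs 4: x=-3/4 → posterior Inverse-Gamma(21/5, 433/32)
obs 5: x=-1/2 → posterior Inverse-Gamma(47/10, 449/32)
obs 6: x=-7 → posterior Inverse-Gamma(26/5, 933/32)
obs 7: x=-3 → posterior Inverse-Gamma(57/10, 969/32)
obs 8: x=0 → posterior Inverse-Gamma(31/5, 1005/32)
obs 9: x=-2 → posterior Inverse-Gamma(67/10, 1009/32)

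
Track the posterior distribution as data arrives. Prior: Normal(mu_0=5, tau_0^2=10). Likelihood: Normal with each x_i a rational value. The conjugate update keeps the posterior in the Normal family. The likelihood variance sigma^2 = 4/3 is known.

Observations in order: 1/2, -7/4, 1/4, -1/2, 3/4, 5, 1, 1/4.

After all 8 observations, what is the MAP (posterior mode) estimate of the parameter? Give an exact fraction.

obs 1: x=1/2 → posterior Normal(35/34, 20/17)
obs 2: x=-7/4 → posterior Normal(-35/128, 5/8)
obs 3: x=1/4 → posterior Normal(-5/47, 20/47)
obs 4: x=-1/2 → posterior Normal(-25/124, 10/31)
obs 5: x=3/4 → posterior Normal(-5/308, 20/77)
obs 6: x=5 → posterior Normal(295/368, 5/23)
obs 7: x=1 → posterior Normal(355/428, 20/107)
obs 8: x=1/4 → posterior Normal(185/244, 10/61)

185/244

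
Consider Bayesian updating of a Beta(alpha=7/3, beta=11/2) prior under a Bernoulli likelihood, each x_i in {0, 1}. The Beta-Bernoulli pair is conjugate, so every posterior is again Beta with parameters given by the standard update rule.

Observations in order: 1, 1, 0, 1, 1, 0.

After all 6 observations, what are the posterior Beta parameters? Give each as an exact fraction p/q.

alpha=19/3, beta=15/2

obs 1: x=1 → posterior Beta(10/3, 11/2)
obs 2: x=1 → posterior Beta(13/3, 11/2)
obs 3: x=0 → posterior Beta(13/3, 13/2)
obs 4: x=1 → posterior Beta(16/3, 13/2)
obs 5: x=1 → posterior Beta(19/3, 13/2)
obs 6: x=0 → posterior Beta(19/3, 15/2)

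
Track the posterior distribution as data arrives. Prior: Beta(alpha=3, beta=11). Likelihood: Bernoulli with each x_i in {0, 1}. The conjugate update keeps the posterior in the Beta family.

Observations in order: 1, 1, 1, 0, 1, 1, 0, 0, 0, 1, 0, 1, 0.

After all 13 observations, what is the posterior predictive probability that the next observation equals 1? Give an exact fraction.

10/27

obs 1: x=1 → posterior Beta(4, 11)
obs 2: x=1 → posterior Beta(5, 11)
obs 3: x=1 → posterior Beta(6, 11)
obs 4: x=0 → posterior Beta(6, 12)
obs 5: x=1 → posterior Beta(7, 12)
obs 6: x=1 → posterior Beta(8, 12)
obs 7: x=0 → posterior Beta(8, 13)
obs 8: x=0 → posterior Beta(8, 14)
obs 9: x=0 → posterior Beta(8, 15)
obs 10: x=1 → posterior Beta(9, 15)
obs 11: x=0 → posterior Beta(9, 16)
obs 12: x=1 → posterior Beta(10, 16)
obs 13: x=0 → posterior Beta(10, 17)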